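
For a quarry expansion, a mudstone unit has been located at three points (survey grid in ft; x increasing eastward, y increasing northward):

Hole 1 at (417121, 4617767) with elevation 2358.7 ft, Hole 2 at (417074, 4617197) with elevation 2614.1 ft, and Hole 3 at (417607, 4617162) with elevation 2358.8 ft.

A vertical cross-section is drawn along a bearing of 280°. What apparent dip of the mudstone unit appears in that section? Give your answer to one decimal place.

Two edge vectors: Hole 1→Hole 2 = (-47, -570, 255.4), Hole 1→Hole 3 = (486, -605, 0.1).
Normal n = (Hole 1→Hole 2) × (Hole 1→Hole 3) = (154460, 124129.1, 305455).
So ∂z/∂x = −n_x/n_z = −0.50567 and ∂z/∂y = −n_y/n_z = −0.40637.
Unit vector along 280° is (sin 280°, cos 280°) = (-0.9848, 0.1736).
Slope in that direction = a·(-0.9848) + b·(0.1736) = 0.42742.
Apparent dip = arctan|0.42742| = 23.1° (true dip is 33.0°, so apparent ≤ true as expected).

23.1°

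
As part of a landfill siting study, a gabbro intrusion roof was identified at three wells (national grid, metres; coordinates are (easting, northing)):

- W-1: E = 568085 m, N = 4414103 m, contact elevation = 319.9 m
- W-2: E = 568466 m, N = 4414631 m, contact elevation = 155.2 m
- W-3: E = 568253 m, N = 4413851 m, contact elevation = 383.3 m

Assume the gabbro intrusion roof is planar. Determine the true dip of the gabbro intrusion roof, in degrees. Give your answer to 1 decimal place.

Two edge vectors: W-1→W-2 = (381, 528, -164.7), W-1→W-3 = (168, -252, 63.4).
Normal n = (W-1→W-2) × (W-1→W-3) = (-8029.2, -51825, -184716).
So ∂z/∂E = −n_x/n_z = −0.04347 and ∂z/∂N = −n_y/n_z = −0.28057.
Gradient magnitude |∇z| = √(a² + b²) = √(0.00189 + 0.07872) = 0.28391.
True dip = arctan(0.28391) = 15.8°, dipping toward N (azimuth ≈ 009°).

15.8°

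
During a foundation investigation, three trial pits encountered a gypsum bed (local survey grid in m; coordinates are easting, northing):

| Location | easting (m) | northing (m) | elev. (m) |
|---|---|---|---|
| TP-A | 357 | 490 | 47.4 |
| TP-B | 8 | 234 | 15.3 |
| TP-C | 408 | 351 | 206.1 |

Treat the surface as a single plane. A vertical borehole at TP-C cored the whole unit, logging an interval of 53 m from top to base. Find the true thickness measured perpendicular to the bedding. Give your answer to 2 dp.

Two edge vectors: TP-A→TP-B = (-349, -256, -32.1), TP-A→TP-C = (51, -139, 158.7).
Normal n = (TP-A→TP-B) × (TP-A→TP-C) = (-45089.1, 53749.2, 61567).
So ∂z/∂easting = −n_x/n_z = 0.73236 and ∂z/∂northing = −n_y/n_z = −0.87302.
|∇z| = √(a²+b²) = 1.13952, so dip δ = arctan(1.13952) = 48.73°.
True thickness = vertical thickness × cos δ = 53 × cos 48.73° = 34.96 m.

34.96 m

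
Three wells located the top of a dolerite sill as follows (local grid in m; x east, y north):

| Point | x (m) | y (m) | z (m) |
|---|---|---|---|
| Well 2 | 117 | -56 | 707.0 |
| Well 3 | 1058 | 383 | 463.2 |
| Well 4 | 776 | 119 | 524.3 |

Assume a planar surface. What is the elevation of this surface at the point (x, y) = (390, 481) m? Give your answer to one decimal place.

Let the plane be z = a·x + b·y + c.
Well 3−Well 2: 941a + 439b = −243.8;  Well 4−Well 2: 659a + 175b = −182.7.
Solving gives a = −0.301224, b = 0.090322.
Then c = 707 − a·117 − b·-56 = 747.30.
At (390, 481): z = −117.5 + 43.4 + 747.30 = 673.3 m.

673.3 m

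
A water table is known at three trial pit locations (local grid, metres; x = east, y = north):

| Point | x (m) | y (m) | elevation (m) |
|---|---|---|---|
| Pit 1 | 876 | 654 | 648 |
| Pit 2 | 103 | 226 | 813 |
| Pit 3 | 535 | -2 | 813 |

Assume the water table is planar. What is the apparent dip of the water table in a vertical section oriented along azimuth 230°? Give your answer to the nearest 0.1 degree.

Let the plane be z = a·x + b·y + c.
Pit 2−Pit 1: −773a − 428b = 165;  Pit 3−Pit 1: −341a − 656b = 165.
Solving gives a = −0.10417, b = −0.19737.
Unit vector along 230° is (sin 230°, cos 230°) = (-0.7660, -0.6428).
Slope in that direction = a·(-0.7660) + b·(-0.6428) = 0.20667.
Apparent dip = arctan|0.20667| = 11.7° (true dip is 12.6°, so apparent ≤ true as expected).

11.7°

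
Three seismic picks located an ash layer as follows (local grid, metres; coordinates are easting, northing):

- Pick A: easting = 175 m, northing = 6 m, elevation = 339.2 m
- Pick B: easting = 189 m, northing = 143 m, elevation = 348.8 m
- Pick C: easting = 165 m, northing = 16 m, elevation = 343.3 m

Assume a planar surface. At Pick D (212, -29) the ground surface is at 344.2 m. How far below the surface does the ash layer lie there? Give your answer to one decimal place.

20.0 m

Let the plane be z = a·easting + b·northing + c.
Pick B−Pick A: 14a + 137b = 9.6;  Pick C−Pick A: −10a + 10b = 4.1.
Solving gives a = −0.30841, b = 0.10159.
Then c = 339.2 − a·175 − b·6 = 392.56.
At (212, -29): z_contact = −65.38 − 2.95 + 392.56 = 324.23 m.
Depth below ground = 344.2 − 324.23 = 20.0 m.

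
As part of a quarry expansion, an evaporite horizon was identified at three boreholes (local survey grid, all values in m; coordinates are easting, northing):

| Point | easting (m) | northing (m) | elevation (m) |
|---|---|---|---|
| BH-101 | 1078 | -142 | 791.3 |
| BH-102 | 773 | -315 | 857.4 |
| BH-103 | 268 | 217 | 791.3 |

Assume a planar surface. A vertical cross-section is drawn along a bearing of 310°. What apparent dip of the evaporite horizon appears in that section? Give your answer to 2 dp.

Two edge vectors: BH-101→BH-102 = (-305, -173, 66.1), BH-101→BH-103 = (-810, 359, 0).
Normal n = (BH-101→BH-102) × (BH-101→BH-103) = (-23729.9, -53541, -249625).
So ∂z/∂easting = −n_x/n_z = −0.09506 and ∂z/∂northing = −n_y/n_z = −0.21449.
Unit vector along 310° is (sin 310°, cos 310°) = (-0.7660, 0.6428).
Slope in that direction = a·(-0.7660) + b·(0.6428) = −0.06505.
Apparent dip = arctan|0.06505| = 3.72° (true dip is 13.2°, so apparent ≤ true as expected).

3.72°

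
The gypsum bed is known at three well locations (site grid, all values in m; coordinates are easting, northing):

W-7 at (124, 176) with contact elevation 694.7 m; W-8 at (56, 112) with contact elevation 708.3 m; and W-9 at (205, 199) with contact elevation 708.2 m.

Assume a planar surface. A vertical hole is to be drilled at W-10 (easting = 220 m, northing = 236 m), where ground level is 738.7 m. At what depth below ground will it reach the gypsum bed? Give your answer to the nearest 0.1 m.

Two edge vectors: W-7→W-8 = (-68, -64, 13.6), W-7→W-9 = (81, 23, 13.5).
Normal n = (W-7→W-8) × (W-7→W-9) = (-1176.8, 2019.6, 3620).
So ∂z/∂easting = −n_x/n_z = 0.32508 and ∂z/∂northing = −n_y/n_z = −0.55790.
Intercept c from W-7: 694.7 − 40.31 + 98.19 = 752.58.
At (220, 236): z_contact = 71.52 − 131.66 + 752.58 = 692.43 m.
Depth below ground = 738.7 − 692.43 = 46.3 m.

46.3 m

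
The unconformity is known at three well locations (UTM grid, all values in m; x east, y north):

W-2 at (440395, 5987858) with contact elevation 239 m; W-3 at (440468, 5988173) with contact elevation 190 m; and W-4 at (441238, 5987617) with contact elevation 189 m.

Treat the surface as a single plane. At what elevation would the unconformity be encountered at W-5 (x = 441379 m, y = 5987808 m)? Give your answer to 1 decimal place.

149.9 m

Two edge vectors: W-2→W-3 = (73, 315, -49), W-2→W-4 = (843, -241, -50).
Normal n = (W-2→W-3) × (W-2→W-4) = (-27559, -37657, -283138).
So ∂z/∂x = −n_x/n_z = −0.097334162 and ∂z/∂y = −n_y/n_z = −0.132998750.
Intercept c from W-2: 239 + 42865.48 + 796377.63 = 839482.11.
At (441379, 5987808): z = −42961.3 − 796371.0 + 839482.11 = 149.9 m.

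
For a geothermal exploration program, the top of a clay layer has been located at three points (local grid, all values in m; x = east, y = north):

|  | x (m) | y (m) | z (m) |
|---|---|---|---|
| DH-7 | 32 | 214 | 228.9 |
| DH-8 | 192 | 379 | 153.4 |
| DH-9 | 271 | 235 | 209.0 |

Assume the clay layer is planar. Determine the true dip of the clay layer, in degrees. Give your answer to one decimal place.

22.5°

Let the plane be z = a·x + b·y + c.
DH-8−DH-7: 160a + 165b = −75.5;  DH-9−DH-7: 239a + 21b = −19.9.
Solving gives a = −0.04707, b = −0.41193.
Gradient magnitude |∇z| = √(a² + b²) = √(0.00222 + 0.16969) = 0.41461.
True dip = arctan(0.41461) = 22.5°, dipping toward N (azimuth ≈ 007°).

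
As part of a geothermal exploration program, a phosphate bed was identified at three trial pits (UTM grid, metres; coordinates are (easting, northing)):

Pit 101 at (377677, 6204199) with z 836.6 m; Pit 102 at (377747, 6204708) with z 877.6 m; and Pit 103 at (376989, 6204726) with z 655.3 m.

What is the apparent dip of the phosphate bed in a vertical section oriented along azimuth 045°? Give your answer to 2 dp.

13.30°

Let the plane be z = a·E + b·N + c.
Pit 102−Pit 101: 70a + 509b = 41;  Pit 103−Pit 101: −688a + 527b = −181.3.
Solving gives a = 0.29422, b = 0.04009.
Unit vector along 045° is (sin 45°, cos 45°) = (0.7071, 0.7071).
Slope in that direction = a·(0.7071) + b·(0.7071) = 0.23639.
Apparent dip = arctan|0.23639| = 13.30° (true dip is 16.5°, so apparent ≤ true as expected).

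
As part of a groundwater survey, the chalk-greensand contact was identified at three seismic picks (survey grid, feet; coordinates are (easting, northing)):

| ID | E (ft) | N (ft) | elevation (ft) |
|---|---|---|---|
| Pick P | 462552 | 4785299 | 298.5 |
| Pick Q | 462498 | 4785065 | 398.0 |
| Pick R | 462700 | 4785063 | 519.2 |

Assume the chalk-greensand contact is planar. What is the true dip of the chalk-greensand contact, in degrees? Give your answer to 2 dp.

Let the plane be z = a·E + b·N + c.
Pick Q−Pick P: −54a − 234b = 99.5;  Pick R−Pick P: 148a − 236b = 220.7.
Solving gives a = 0.59443, b = −0.56239.
Gradient magnitude |∇z| = √(a² + b²) = √(0.35335 + 0.31628) = 0.81831.
True dip = arctan(0.81831) = 39.29°, dipping toward NW (azimuth ≈ 313°).

39.29°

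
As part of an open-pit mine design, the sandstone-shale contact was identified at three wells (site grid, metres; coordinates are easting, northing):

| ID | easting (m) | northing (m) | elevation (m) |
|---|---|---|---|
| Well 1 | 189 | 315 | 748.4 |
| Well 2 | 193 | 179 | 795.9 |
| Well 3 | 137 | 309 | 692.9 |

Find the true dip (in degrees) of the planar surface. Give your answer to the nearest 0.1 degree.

49.0°

Two edge vectors: Well 1→Well 2 = (4, -136, 47.5), Well 1→Well 3 = (-52, -6, -55.5).
Normal n = (Well 1→Well 2) × (Well 1→Well 3) = (7833, -2248, -7096).
So ∂z/∂easting = −n_x/n_z = 1.10386 and ∂z/∂northing = −n_y/n_z = −0.31680.
Gradient magnitude |∇z| = √(a² + b²) = √(1.21851 + 0.10036) = 1.14842.
True dip = arctan(1.14842) = 49.0°, dipping toward WNW (azimuth ≈ 286°).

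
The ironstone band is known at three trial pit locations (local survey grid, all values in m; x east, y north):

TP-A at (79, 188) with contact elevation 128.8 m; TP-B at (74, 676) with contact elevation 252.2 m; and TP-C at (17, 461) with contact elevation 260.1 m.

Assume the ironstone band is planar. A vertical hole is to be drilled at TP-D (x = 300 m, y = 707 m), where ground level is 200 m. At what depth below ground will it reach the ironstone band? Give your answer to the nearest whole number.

178 m

Two edge vectors: TP-A→TP-B = (-5, 488, 123.4), TP-A→TP-C = (-62, 273, 131.3).
Normal n = (TP-A→TP-B) × (TP-A→TP-C) = (30386.2, -6994.3, 28891).
So ∂z/∂x = −n_x/n_z = −1.05175 and ∂z/∂y = −n_y/n_z = 0.24209.
Intercept c from TP-A: 128.8 + 83.09 − 45.51 = 166.38.
At (300, 707): z_contact = −315.5 + 171.2 + 166.38 = 22.0 m.
Depth below ground = 200 − 22.0 = 178 m.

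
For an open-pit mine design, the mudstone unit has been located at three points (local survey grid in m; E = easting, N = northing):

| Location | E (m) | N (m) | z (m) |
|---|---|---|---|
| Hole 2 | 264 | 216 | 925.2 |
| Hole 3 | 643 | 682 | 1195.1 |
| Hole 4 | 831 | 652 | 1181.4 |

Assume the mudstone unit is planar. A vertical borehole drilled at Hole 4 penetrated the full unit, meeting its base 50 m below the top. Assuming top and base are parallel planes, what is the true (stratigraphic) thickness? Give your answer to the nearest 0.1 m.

43.5 m

Let the plane be z = a·E + b·N + c.
Hole 3−Hole 2: 379a + 466b = 269.9;  Hole 4−Hole 2: 567a + 436b = 256.2.
Solving gives a = 0.01730, b = 0.56511.
|∇z| = √(a²+b²) = 0.56538, so dip δ = arctan(0.56538) = 29.48°.
True thickness = vertical thickness × cos δ = 50 × cos 29.48° = 43.5 m.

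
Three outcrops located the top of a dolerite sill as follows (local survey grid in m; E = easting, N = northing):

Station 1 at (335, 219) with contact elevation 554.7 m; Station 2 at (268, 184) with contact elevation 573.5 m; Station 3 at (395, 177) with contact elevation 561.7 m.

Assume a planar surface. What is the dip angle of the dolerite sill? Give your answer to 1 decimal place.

Let the plane be z = a·E + b·N + c.
Station 2−Station 1: −67a − 35b = 18.8;  Station 3−Station 1: 60a − 42b = 7.
Solving gives a = −0.11083, b = −0.32499.
Gradient magnitude |∇z| = √(a² + b²) = √(0.01228 + 0.10562) = 0.34337.
True dip = arctan(0.34337) = 19.0°, dipping toward NNE (azimuth ≈ 019°).

19.0°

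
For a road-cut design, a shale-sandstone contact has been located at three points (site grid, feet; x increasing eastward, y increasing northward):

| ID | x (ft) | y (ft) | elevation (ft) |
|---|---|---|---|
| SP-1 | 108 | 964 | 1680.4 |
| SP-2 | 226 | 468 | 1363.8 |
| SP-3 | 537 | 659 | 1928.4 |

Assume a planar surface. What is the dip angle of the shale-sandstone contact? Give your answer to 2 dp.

57.24°

Let the plane be z = a·x + b·y + c.
SP-2−SP-1: 118a − 496b = −316.6;  SP-3−SP-1: 429a − 305b = 248.
Solving gives a = 1.24196, b = 0.93377.
Gradient magnitude |∇z| = √(a² + b²) = √(1.54246 + 0.87193) = 1.55383.
True dip = arctan(1.55383) = 57.24°, dipping toward SW (azimuth ≈ 233°).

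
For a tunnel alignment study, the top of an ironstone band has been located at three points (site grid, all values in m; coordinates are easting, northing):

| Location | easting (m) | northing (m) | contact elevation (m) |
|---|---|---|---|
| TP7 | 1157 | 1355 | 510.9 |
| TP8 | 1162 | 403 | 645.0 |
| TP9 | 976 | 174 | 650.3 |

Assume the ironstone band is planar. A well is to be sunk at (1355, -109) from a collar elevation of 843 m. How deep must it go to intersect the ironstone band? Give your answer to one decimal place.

Two edge vectors: TP7→TP8 = (5, -952, 134.1), TP7→TP9 = (-181, -1181, 139.4).
Normal n = (TP7→TP8) × (TP7→TP9) = (25663.3, -24969.1, -178217).
So ∂z/∂easting = −n_x/n_z = 0.144000 and ∂z/∂northing = −n_y/n_z = −0.140105.
Intercept c from TP7: 510.9 − 166.61 + 189.84 = 534.13.
At (1355, -109): z_contact = 195.12 + 15.27 + 534.13 = 744.53 m.
Depth below ground = 843 − 744.53 = 98.5 m.

98.5 m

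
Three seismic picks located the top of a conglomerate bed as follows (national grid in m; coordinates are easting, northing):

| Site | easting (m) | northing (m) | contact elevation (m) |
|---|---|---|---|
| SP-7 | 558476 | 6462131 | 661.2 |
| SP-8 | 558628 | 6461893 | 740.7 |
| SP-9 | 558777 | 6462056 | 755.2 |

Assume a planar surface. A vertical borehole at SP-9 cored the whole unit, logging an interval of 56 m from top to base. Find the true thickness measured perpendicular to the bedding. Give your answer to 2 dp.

Two edge vectors: SP-7→SP-8 = (152, -238, 79.5), SP-7→SP-9 = (301, -75, 94).
Normal n = (SP-7→SP-8) × (SP-7→SP-9) = (-16409.5, 9641.5, 60238).
So ∂z/∂easting = −n_x/n_z = 0.27241 and ∂z/∂northing = −n_y/n_z = −0.16006.
|∇z| = √(a²+b²) = 0.31595, so dip δ = arctan(0.31595) = 17.53°.
True thickness = vertical thickness × cos δ = 56 × cos 17.53° = 53.40 m.

53.40 m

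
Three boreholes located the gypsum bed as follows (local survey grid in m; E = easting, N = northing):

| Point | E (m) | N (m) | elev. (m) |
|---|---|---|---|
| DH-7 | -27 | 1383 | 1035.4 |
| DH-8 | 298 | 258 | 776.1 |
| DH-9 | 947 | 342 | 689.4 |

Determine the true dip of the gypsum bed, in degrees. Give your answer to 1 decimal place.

Two edge vectors: DH-7→DH-8 = (325, -1125, -259.3), DH-7→DH-9 = (974, -1041, -346).
Normal n = (DH-7→DH-8) × (DH-7→DH-9) = (119318.7, -140108.2, 757425).
So ∂z/∂E = −n_x/n_z = −0.15753 and ∂z/∂N = −n_y/n_z = 0.18498.
Gradient magnitude |∇z| = √(a² + b²) = √(0.02482 + 0.03422) = 0.24297.
True dip = arctan(0.24297) = 13.7°, dipping toward SE (azimuth ≈ 140°).

13.7°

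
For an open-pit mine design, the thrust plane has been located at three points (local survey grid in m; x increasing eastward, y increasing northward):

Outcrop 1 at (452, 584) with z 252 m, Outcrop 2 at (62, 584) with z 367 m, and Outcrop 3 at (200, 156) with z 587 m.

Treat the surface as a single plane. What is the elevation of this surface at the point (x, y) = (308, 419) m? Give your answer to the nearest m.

Two edge vectors: Outcrop 1→Outcrop 2 = (-390, 0, 115), Outcrop 1→Outcrop 3 = (-252, -428, 335).
Normal n = (Outcrop 1→Outcrop 2) × (Outcrop 1→Outcrop 3) = (49220, 101670, 166920).
So ∂z/∂x = −n_x/n_z = −0.29487 and ∂z/∂y = −n_y/n_z = −0.60909.
Intercept c from Outcrop 1: 252 + 133.28 + 355.71 = 740.99.
At (308, 419): z = −90.8 − 255.2 + 740.99 = 395.0 m.

395 m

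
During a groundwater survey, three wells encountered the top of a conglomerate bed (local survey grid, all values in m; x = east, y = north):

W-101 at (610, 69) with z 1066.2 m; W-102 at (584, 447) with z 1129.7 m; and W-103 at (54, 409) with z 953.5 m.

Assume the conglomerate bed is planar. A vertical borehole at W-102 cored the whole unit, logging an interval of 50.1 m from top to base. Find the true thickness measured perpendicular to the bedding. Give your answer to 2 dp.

46.97 m

Two edge vectors: W-101→W-102 = (-26, 378, 63.5), W-101→W-103 = (-556, 340, -112.7).
Normal n = (W-101→W-102) × (W-101→W-103) = (-64190.6, -38236.2, 201328).
So ∂z/∂x = −n_x/n_z = 0.31884 and ∂z/∂y = −n_y/n_z = 0.18992.
|∇z| = √(a²+b²) = 0.37111, so dip δ = arctan(0.37111) = 20.36°.
True thickness = vertical thickness × cos δ = 50.1 × cos 20.36° = 46.97 m.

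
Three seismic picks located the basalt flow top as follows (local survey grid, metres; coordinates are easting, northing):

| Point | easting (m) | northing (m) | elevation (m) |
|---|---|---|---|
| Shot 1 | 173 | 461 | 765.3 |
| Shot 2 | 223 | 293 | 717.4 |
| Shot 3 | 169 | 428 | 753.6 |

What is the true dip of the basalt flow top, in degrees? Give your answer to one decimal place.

Let the plane be z = a·easting + b·northing + c.
Shot 2−Shot 1: 50a − 168b = −47.9;  Shot 3−Shot 1: −4a − 33b = −11.7.
Solving gives a = 0.16576, b = 0.33445.
Gradient magnitude |∇z| = √(a² + b²) = √(0.02748 + 0.11186) = 0.37328.
True dip = arctan(0.37328) = 20.5°, dipping toward SSW (azimuth ≈ 206°).

20.5°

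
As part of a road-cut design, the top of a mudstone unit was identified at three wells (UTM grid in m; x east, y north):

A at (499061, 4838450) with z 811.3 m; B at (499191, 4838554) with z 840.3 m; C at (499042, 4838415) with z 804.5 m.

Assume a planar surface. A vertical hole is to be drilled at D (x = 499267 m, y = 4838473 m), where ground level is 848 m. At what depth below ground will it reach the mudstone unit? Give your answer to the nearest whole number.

9 m

Two edge vectors: A→B = (130, 104, 29), A→C = (-19, -35, -6.8).
Normal n = (A→B) × (A→C) = (307.8, 333, -2574).
So ∂z/∂x = −n_x/n_z = 0.11958042 and ∂z/∂y = −n_y/n_z = 0.12937063.
Intercept c from A: 811.3 − 59677.92 − 625953.32 = −684819.95.
At (499267, 4838473): z_contact = 59702.6 + 625956.3 − 684819.95 = 838.9 m.
Depth below ground = 848 − 838.9 = 9 m.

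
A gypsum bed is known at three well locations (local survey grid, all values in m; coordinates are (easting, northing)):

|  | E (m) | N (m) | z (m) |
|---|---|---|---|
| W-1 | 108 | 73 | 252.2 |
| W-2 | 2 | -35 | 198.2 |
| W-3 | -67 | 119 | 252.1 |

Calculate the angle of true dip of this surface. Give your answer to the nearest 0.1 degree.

Two edge vectors: W-1→W-2 = (-106, -108, -54), W-1→W-3 = (-175, 46, -0.1).
Normal n = (W-1→W-2) × (W-1→W-3) = (2494.8, 9439.4, -23776).
So ∂z/∂E = −n_x/n_z = 0.10493 and ∂z/∂N = −n_y/n_z = 0.39701.
Gradient magnitude |∇z| = √(a² + b²) = √(0.01101 + 0.15762) = 0.41065.
True dip = arctan(0.41065) = 22.3°, dipping toward SSW (azimuth ≈ 195°).

22.3°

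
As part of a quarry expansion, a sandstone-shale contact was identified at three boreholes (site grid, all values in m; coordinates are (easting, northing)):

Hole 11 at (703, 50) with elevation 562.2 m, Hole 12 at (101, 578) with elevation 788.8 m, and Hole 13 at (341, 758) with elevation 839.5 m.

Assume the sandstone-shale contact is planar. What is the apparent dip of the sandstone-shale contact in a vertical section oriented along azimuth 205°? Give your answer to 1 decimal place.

16.8°

Let the plane be z = a·E + b·N + c.
Hole 12−Hole 11: −602a + 528b = 226.6;  Hole 13−Hole 11: −362a + 708b = 277.3.
Solving gives a = −0.05963, b = 0.36118.
Unit vector along 205° is (sin 205°, cos 205°) = (-0.4226, -0.9063).
Slope in that direction = a·(-0.4226) + b·(-0.9063) = −0.30214.
Apparent dip = arctan|0.30214| = 16.8° (true dip is 20.1°, so apparent ≤ true as expected).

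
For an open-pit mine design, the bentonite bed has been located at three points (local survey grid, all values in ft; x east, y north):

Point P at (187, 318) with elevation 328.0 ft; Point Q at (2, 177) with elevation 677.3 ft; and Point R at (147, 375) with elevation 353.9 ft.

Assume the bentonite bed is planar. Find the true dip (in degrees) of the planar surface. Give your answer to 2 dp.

57.38°

Two edge vectors: Point P→Point Q = (-185, -141, 349.3), Point P→Point R = (-40, 57, 25.9).
Normal n = (Point P→Point Q) × (Point P→Point R) = (-23562, -9180.5, -16185).
So ∂z/∂x = −n_x/n_z = −1.45579 and ∂z/∂y = −n_y/n_z = −0.56722.
Gradient magnitude |∇z| = √(a² + b²) = √(2.11933 + 0.32174) = 1.56239.
True dip = arctan(1.56239) = 57.38°, dipping toward ENE (azimuth ≈ 069°).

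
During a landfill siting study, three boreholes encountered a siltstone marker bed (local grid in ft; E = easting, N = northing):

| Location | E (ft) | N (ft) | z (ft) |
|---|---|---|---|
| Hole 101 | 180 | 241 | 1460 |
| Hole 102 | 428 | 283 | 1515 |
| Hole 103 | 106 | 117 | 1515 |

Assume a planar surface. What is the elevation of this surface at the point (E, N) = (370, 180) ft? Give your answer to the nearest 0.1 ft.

1561.8 ft

Two edge vectors: Hole 101→Hole 102 = (248, 42, 55), Hole 101→Hole 103 = (-74, -124, 55).
Normal n = (Hole 101→Hole 102) × (Hole 101→Hole 103) = (9130, -17710, -27644).
So ∂z/∂E = −n_x/n_z = 0.33027 and ∂z/∂N = −n_y/n_z = −0.64065.
Intercept c from Hole 101: 1460 − 59.45 + 154.40 = 1554.95.
At (370, 180): z = 122.2 − 115.3 + 1554.95 = 1561.8 ft.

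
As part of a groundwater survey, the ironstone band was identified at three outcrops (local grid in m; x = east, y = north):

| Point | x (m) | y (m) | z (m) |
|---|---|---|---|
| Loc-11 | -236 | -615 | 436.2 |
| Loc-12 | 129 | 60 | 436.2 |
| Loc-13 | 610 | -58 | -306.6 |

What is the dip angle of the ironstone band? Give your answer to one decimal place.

57.2°

Two edge vectors: Loc-11→Loc-12 = (365, 675, 0), Loc-11→Loc-13 = (846, 557, -742.8).
Normal n = (Loc-11→Loc-12) × (Loc-11→Loc-13) = (-501390, 271122, -367745).
So ∂z/∂x = −n_x/n_z = −1.36342 and ∂z/∂y = −n_y/n_z = 0.73726.
Gradient magnitude |∇z| = √(a² + b²) = √(1.85891 + 0.54355) = 1.54998.
True dip = arctan(1.54998) = 57.2°, dipping toward ESE (azimuth ≈ 118°).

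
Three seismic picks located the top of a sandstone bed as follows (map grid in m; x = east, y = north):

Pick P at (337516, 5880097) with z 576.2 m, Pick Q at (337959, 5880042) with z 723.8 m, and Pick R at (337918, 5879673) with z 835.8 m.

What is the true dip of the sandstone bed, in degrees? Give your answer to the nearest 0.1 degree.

Two edge vectors: Pick P→Pick Q = (443, -55, 147.6), Pick P→Pick R = (402, -424, 259.6).
Normal n = (Pick P→Pick Q) × (Pick P→Pick R) = (48304.4, -55667.6, -165722).
So ∂z/∂x = −n_x/n_z = 0.29148 and ∂z/∂y = −n_y/n_z = −0.33591.
Gradient magnitude |∇z| = √(a² + b²) = √(0.08496 + 0.11284) = 0.44474.
True dip = arctan(0.44474) = 24.0°, dipping toward NW (azimuth ≈ 319°).

24.0°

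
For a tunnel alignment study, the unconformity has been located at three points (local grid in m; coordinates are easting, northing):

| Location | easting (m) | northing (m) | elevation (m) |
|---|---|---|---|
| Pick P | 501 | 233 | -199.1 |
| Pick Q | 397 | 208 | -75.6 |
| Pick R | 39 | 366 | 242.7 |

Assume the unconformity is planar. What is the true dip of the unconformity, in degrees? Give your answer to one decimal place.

49.4°

Two edge vectors: Pick P→Pick Q = (-104, -25, 123.5), Pick P→Pick R = (-462, 133, 441.8).
Normal n = (Pick P→Pick Q) × (Pick P→Pick R) = (-27470.5, -11109.8, -25382).
So ∂z/∂easting = −n_x/n_z = −1.08228 and ∂z/∂northing = −n_y/n_z = −0.43770.
Gradient magnitude |∇z| = √(a² + b²) = √(1.17134 + 0.19158) = 1.16744.
True dip = arctan(1.16744) = 49.4°, dipping toward ENE (azimuth ≈ 068°).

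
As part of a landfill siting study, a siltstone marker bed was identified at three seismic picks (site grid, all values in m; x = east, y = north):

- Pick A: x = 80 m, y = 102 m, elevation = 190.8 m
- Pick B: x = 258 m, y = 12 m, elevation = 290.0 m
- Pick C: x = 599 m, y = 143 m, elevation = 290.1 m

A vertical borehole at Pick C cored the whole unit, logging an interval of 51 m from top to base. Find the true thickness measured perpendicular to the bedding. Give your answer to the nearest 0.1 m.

42.4 m

Two edge vectors: Pick A→Pick B = (178, -90, 99.2), Pick A→Pick C = (519, 41, 99.3).
Normal n = (Pick A→Pick B) × (Pick A→Pick C) = (-13004.2, 33809.4, 54008).
So ∂z/∂x = −n_x/n_z = 0.24078 and ∂z/∂y = −n_y/n_z = −0.62601.
|∇z| = √(a²+b²) = 0.67072, so dip δ = arctan(0.67072) = 33.85°.
True thickness = vertical thickness × cos δ = 51 × cos 33.85° = 42.4 m.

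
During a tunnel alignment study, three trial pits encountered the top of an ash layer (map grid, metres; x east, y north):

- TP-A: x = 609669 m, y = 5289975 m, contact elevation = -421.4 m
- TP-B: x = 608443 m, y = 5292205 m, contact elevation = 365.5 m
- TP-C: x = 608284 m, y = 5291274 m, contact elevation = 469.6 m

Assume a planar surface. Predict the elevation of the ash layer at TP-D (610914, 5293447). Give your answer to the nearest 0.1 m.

-1230.1 m

Two edge vectors: TP-A→TP-B = (-1226, 2230, 786.9), TP-A→TP-C = (-1385, 1299, 891).
Normal n = (TP-A→TP-B) × (TP-A→TP-C) = (964746.9, 2509.5, 1495976).
So ∂z/∂x = −n_x/n_z = −0.644894637 and ∂z/∂y = −n_y/n_z = −0.001677500.
Intercept c from TP-A: -421.4 + 393172.27 + 8873.93 = 401624.80.
At (610914, 5293447): z = −393975.2 − 8879.8 + 401624.80 = -1230.1 m.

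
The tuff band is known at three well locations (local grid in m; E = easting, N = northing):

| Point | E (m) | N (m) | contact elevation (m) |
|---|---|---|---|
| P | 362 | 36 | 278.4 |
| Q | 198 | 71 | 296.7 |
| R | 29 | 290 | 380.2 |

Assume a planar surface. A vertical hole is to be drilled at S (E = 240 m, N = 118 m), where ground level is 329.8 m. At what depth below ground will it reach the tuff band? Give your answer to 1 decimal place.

Two edge vectors: P→Q = (-164, 35, 18.3), P→R = (-333, 254, 101.8).
Normal n = (P→Q) × (P→R) = (-1085.2, 10601.3, -30001).
So ∂z/∂E = −n_x/n_z = −0.03617 and ∂z/∂N = −n_y/n_z = 0.35336.
Intercept c from P: 278.4 + 13.09 − 12.72 = 278.77.
At (240, 118): z_contact = −8.68 + 41.70 + 278.77 = 311.79 m.
Depth below ground = 329.8 − 311.79 = 18.0 m.

18.0 m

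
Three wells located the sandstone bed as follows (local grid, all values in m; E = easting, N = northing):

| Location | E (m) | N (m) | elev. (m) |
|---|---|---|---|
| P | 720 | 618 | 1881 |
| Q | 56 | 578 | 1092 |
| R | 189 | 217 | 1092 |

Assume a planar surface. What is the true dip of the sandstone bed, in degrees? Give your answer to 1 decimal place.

Two edge vectors: P→Q = (-664, -40, -789), P→R = (-531, -401, -789).
Normal n = (P→Q) × (P→R) = (-284829, -104937, 245024).
So ∂z/∂E = −n_x/n_z = 1.16245 and ∂z/∂N = −n_y/n_z = 0.42827.
Gradient magnitude |∇z| = √(a² + b²) = √(1.35130 + 0.18342) = 1.23884.
True dip = arctan(1.23884) = 51.1°, dipping toward WSW (azimuth ≈ 250°).

51.1°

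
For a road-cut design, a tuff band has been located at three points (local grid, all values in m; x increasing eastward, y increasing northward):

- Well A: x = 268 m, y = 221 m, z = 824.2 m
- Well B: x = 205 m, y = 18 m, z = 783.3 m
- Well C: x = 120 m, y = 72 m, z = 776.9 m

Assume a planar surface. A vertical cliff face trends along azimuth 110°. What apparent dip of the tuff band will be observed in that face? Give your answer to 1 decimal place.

Two edge vectors: Well A→Well B = (-63, -203, -40.9), Well A→Well C = (-148, -149, -47.3).
Normal n = (Well A→Well B) × (Well A→Well C) = (3507.8, 3073.3, -20657).
So ∂z/∂x = −n_x/n_z = 0.16981 and ∂z/∂y = −n_y/n_z = 0.14878.
Unit vector along 110° is (sin 110°, cos 110°) = (0.9397, -0.3420).
Slope in that direction = a·(0.9397) + b·(-0.3420) = 0.10869.
Apparent dip = arctan|0.10869| = 6.2° (true dip is 12.7°, so apparent ≤ true as expected).

6.2°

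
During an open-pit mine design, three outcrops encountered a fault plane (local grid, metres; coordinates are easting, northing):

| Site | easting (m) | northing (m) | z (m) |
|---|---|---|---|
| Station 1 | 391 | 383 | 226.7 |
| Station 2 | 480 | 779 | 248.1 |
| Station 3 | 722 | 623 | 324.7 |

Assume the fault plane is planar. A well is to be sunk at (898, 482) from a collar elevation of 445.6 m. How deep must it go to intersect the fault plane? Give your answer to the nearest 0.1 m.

64.8 m

Let the plane be z = a·easting + b·northing + c.
Station 2−Station 1: 89a + 396b = 21.4;  Station 3−Station 1: 331a + 240b = 98.
Solving gives a = 0.30690, b = −0.01493.
Then c = 226.7 − a·391 − b·383 = 112.42.
At (898, 482): z_contact = 275.60 − 7.20 + 112.42 = 380.82 m.
Depth below ground = 445.6 − 380.82 = 64.8 m.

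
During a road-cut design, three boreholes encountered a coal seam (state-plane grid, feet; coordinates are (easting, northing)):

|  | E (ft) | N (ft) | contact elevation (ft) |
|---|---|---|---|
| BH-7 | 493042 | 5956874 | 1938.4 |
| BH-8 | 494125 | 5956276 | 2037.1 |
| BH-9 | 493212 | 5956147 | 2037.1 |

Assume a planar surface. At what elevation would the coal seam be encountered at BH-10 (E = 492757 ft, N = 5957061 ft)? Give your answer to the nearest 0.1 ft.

Let the plane be z = a·E + b·N + c.
BH-8−BH-7: 1083a − 598b = 98.7;  BH-9−BH-7: 170a − 727b = 98.7.
Solving gives a = 0.018568839, b = −0.131421317.
Then c = 1938.4 − a·493042 − b·5956874 = 775643.41.
At (492757, 5957061): z = 9149.9 − 782884.8 + 775643.41 = 1908.5 ft.

1908.5 ft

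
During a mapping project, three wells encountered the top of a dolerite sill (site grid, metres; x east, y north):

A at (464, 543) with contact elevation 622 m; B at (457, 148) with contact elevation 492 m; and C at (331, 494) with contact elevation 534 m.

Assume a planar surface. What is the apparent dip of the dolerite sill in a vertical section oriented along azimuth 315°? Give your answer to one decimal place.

Let the plane be z = a·x + b·y + c.
B−A: −7a − 395b = −130;  C−A: −133a − 49b = −88.
Solving gives a = 0.54395, b = 0.31947.
Unit vector along 315° is (sin 315°, cos 315°) = (-0.7071, 0.7071).
Slope in that direction = a·(-0.7071) + b·(0.7071) = −0.15873.
Apparent dip = arctan|0.15873| = 9.0° (true dip is 32.2°, so apparent ≤ true as expected).

9.0°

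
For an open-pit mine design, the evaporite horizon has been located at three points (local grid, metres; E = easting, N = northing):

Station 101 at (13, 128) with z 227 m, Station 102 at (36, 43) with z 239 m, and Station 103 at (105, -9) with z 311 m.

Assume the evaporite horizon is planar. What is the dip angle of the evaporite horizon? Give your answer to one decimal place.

50.0°

Let the plane be z = a·E + b·N + c.
Station 102−Station 101: 23a − 85b = 12;  Station 103−Station 101: 92a − 137b = 84.
Solving gives a = 1.17713, b = 0.17734.
Gradient magnitude |∇z| = √(a² + b²) = √(1.38562 + 0.03145) = 1.19041.
True dip = arctan(1.19041) = 50.0°, dipping toward W (azimuth ≈ 261°).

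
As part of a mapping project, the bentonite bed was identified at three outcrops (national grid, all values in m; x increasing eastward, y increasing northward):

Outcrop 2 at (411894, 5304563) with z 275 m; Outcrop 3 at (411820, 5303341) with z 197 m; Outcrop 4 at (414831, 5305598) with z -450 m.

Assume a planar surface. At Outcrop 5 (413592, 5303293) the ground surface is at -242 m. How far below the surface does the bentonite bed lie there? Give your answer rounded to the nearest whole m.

53 m

Let the plane be z = a·x + b·y + c.
Outcrop 3−Outcrop 2: −74a − 1222b = −78;  Outcrop 4−Outcrop 2: 2937a + 1035b = −725.
Solving gives a = −0.27521734, b = 0.08049598.
Then c = 275 − a·411894 − b·5304563 = −313360.61.
At (413592, 5303293): z_contact = −113827.7 + 426893.7 − 313360.61 = -294.5 m.
Depth below ground = -242 − (-294.5) = 53 m.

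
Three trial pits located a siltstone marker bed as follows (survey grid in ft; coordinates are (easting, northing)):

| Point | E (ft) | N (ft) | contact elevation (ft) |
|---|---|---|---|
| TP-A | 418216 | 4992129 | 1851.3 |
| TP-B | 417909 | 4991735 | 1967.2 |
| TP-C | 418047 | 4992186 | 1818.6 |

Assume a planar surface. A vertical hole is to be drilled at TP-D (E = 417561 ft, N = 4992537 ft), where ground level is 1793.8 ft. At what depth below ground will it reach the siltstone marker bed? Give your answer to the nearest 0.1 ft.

Let the plane be z = a·E + b·N + c.
TP-B−TP-A: −307a − 394b = 115.9;  TP-C−TP-A: −169a + 57b = −32.7.
Solving gives a = 0.074656597, b = −0.352333948.
Then c = 1851.3 − a·418216 − b·4992129 = 1729525.23.
At (417561, 4992537): z_contact = 31173.68 − 1759040.27 + 1729525.23 = 1658.65 ft.
Depth below ground = 1793.8 − 1658.65 = 135.2 ft.

135.2 ft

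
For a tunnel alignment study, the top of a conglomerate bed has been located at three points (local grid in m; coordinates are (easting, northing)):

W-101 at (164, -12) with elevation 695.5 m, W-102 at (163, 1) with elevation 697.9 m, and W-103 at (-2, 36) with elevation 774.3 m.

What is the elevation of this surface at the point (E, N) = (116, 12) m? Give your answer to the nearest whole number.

720 m

Let the plane be z = a·E + b·N + c.
W-102−W-101: −1a + 13b = 2.4;  W-103−W-101: −166a + 48b = 78.8.
Solving gives a = −0.43090, b = 0.15147.
Then c = 695.5 − a·164 − b·-12 = 767.99.
At (116, 12): z = −50.0 + 1.8 + 767.99 = 719.8 m.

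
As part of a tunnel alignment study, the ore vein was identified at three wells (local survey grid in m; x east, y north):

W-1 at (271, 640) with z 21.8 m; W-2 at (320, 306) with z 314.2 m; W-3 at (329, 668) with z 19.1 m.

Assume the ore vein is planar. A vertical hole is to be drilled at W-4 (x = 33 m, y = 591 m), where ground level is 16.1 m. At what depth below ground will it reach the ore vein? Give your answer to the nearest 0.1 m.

Let the plane be z = a·x + b·y + c.
W-2−W-1: 49a − 334b = 292.4;  W-3−W-1: 58a + 28b = −2.7.
Solving gives a = 0.35121, b = −0.82392.
Then c = 21.8 − a·271 − b·640 = 453.94.
At (33, 591): z_contact = 11.59 − 486.94 + 453.94 = -21.41 m.
Depth below ground = 16.1 − (-21.41) = 37.5 m.

37.5 m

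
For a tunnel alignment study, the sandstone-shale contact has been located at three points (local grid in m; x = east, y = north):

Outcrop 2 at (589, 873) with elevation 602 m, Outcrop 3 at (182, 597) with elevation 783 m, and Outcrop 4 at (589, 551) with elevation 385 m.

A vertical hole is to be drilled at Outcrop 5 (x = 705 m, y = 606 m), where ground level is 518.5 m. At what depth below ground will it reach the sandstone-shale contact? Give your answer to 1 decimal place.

Two edge vectors: Outcrop 2→Outcrop 3 = (-407, -276, 181), Outcrop 2→Outcrop 4 = (0, -322, -217).
Normal n = (Outcrop 2→Outcrop 3) × (Outcrop 2→Outcrop 4) = (118174, -88319, 131054).
So ∂z/∂x = −n_x/n_z = −0.90172 and ∂z/∂y = −n_y/n_z = 0.67391.
Intercept c from Outcrop 2: 602 + 531.11 − 588.33 = 544.79.
At (705, 606): z_contact = −635.71 + 408.39 + 544.79 = 317.47 m.
Depth below ground = 518.5 − 317.47 = 201.0 m.

201.0 m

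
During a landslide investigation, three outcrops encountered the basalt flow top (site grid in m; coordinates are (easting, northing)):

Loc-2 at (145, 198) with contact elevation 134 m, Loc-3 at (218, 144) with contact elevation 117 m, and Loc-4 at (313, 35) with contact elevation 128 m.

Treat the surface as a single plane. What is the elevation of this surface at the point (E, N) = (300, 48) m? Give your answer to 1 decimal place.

128.1 m

Let the plane be z = a·E + b·N + c.
Loc-3−Loc-2: 73a − 54b = −17;  Loc-4−Loc-2: 168a − 163b = −6.
Solving gives a = −0.86558, b = −0.85532.
Then c = 134 − a·145 − b·198 = 428.86.
At (300, 48): z = −259.7 − 41.1 + 428.86 = 128.1 m.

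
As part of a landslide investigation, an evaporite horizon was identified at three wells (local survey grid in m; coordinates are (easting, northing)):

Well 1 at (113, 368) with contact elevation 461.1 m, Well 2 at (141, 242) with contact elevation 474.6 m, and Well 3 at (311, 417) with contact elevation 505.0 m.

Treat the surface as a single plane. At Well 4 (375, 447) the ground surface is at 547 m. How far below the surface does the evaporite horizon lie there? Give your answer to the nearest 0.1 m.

Let the plane be z = a·E + b·N + c.
Well 2−Well 1: 28a − 126b = 13.5;  Well 3−Well 1: 198a + 49b = 43.9.
Solving gives a = 0.23529, b = −0.05486.
Then c = 461.1 − a·113 − b·368 = 454.70.
At (375, 447): z_contact = 88.23 − 24.52 + 454.70 = 518.41 m.
Depth below ground = 547 − 518.41 = 28.6 m.

28.6 m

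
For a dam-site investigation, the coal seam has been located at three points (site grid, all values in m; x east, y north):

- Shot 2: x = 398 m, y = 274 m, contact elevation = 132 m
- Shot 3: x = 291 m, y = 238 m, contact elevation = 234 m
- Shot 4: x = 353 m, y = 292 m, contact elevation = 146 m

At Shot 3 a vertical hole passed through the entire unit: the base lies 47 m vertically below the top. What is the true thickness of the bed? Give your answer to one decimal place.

31.7 m

Two edge vectors: Shot 2→Shot 3 = (-107, -36, 102), Shot 2→Shot 4 = (-45, 18, 14).
Normal n = (Shot 2→Shot 3) × (Shot 2→Shot 4) = (-2340, -3092, -3546).
So ∂z/∂x = −n_x/n_z = −0.65990 and ∂z/∂y = −n_y/n_z = −0.87197.
|∇z| = √(a²+b²) = 1.09352, so dip δ = arctan(1.09352) = 47.56°.
True thickness = vertical thickness × cos δ = 47 × cos 47.56° = 31.7 m.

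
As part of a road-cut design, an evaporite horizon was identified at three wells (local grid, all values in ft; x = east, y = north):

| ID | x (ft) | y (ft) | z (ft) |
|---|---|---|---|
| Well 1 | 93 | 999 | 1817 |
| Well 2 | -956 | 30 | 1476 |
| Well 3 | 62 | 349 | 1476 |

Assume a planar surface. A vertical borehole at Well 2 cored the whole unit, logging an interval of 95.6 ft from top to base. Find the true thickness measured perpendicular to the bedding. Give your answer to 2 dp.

Two edge vectors: Well 1→Well 2 = (-1049, -969, -341), Well 1→Well 3 = (-31, -650, -341).
Normal n = (Well 1→Well 2) × (Well 1→Well 3) = (108779, -347138, 651811).
So ∂z/∂x = −n_x/n_z = −0.16689 and ∂z/∂y = −n_y/n_z = 0.53257.
|∇z| = √(a²+b²) = 0.55811, so dip δ = arctan(0.55811) = 29.17°.
True thickness = vertical thickness × cos δ = 95.6 × cos 29.17° = 83.48 ft.

83.48 ft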